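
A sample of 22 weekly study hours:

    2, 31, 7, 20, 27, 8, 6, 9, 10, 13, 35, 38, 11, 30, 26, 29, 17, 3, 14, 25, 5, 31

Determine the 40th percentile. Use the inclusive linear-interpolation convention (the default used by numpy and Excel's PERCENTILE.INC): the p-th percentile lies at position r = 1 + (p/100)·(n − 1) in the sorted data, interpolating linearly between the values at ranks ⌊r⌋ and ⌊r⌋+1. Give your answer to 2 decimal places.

11.80

Sorted: 2, 3, 5, 6, 7, 8, 9, 10, 11, 13, 14, 17, 20, 25, 26, 27, 29, 30, 31, 31, 35, 38.
n = 22.
r = 1 + (40/100)·(22 − 1) = 1 + 8.4 = 9.4.
Rank 9 is 11 and rank 10 is 13.
Interpolate: 11 + 0.4·(13 − 11) = 11 + 0.4·2 = 11.8.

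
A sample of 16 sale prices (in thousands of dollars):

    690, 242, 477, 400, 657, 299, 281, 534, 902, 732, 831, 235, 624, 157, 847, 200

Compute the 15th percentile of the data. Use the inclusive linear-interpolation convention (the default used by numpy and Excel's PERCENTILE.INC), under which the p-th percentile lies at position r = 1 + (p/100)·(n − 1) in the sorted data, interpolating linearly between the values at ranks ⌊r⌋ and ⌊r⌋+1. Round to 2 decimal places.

Sorted: 157, 200, 235, 242, 281, 299, 400, 477, 534, 624, 657, 690, 732, 831, 847, 902.
n = 16.
r = 1 + (15/100)·(16 − 1) = 1 + 2.25 = 3.25.
Rank 3 is 235 and rank 4 is 242.
Interpolate: 235 + 0.25·(242 − 235) = 235 + 0.25·7 = 236.75.

236.75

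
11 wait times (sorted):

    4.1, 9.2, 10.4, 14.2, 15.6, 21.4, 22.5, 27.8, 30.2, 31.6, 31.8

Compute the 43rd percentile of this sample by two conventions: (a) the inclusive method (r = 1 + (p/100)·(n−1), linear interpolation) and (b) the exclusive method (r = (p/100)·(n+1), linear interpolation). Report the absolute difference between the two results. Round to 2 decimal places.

0.81

n = 11.
(a) r = 5.3; between ranks 5 (15.6) and 6 (21.4): 17.34.
(b) r = 5.16; between ranks 5 (15.6) and 6 (21.4): 16.528.
|17.34 − 16.528| = 0.812.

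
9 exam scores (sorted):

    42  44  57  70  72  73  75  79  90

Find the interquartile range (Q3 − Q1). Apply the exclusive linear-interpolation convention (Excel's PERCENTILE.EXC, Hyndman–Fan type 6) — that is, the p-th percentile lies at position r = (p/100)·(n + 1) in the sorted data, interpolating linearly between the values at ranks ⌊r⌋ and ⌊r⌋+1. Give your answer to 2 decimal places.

n = 9.
P25: r = 2.5; ranks 2–3 are 44, 57; interpolating gives 50.5.
P75: r = 7.5; ranks 7–8 are 75, 79; interpolating gives 77.
Difference: 77 − 50.5 = 26.5.

26.50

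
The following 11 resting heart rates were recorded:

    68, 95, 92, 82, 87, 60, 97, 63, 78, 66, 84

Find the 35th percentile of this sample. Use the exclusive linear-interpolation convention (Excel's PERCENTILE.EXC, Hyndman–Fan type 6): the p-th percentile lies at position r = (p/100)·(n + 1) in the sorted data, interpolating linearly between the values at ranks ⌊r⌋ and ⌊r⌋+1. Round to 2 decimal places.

Sorted: 60, 63, 66, 68, 78, 82, 84, 87, 92, 95, 97.
n = 11.
r = (35/100)·(11 + 1) = 4.2.
Rank 4 is 68 and rank 5 is 78.
Interpolate: 68 + 0.2·(78 − 68) = 68 + 0.2·10 = 70.

70.00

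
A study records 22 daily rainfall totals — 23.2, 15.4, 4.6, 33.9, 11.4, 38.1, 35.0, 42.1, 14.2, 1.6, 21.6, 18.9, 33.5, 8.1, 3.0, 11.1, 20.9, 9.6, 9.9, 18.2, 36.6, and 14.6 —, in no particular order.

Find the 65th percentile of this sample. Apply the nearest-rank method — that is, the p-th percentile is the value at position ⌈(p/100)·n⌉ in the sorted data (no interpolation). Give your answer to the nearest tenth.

21.6

Sorted: 1.6, 3.0, 4.6, 8.1, 9.6, 9.9, 11.1, 11.4, 14.2, 14.6, 15.4, 18.2, 18.9, 20.9, 21.6, 23.2, 33.5, 33.9, 35.0, 36.6, 38.1, 42.1.
n = 22.
Position = ⌈65/100 · 22⌉ = ⌈14.3⌉ = 15.
The value at rank 15 is 21.6.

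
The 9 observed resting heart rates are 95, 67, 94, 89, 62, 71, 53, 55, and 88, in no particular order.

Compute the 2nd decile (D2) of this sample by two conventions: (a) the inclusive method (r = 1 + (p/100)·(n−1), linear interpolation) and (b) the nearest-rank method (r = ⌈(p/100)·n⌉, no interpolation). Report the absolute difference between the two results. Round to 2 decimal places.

Sorted: 53, 55, 62, 67, 71, 88, 89, 94, 95.
n = 9.
(a) r = 2.6; between ranks 2 (55) and 3 (62): 59.2.
(b) the nearest-rank method: rank 2 → 55.
|59.2 − 55| = 4.2.

4.20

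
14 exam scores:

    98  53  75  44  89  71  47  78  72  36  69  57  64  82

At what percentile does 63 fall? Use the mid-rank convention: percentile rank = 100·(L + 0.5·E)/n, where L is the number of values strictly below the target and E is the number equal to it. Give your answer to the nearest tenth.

35.7

Sorted: 36, 44, 47, 53, 57, 64, 69, 71, 72, 75, 78, 82, 89, 98.
Count below 63: L = 5; count equal: E = 0; n = 14.
Percentile rank = 100·(5 + 0.5·0)/14 = 100·5/14 = 35.71.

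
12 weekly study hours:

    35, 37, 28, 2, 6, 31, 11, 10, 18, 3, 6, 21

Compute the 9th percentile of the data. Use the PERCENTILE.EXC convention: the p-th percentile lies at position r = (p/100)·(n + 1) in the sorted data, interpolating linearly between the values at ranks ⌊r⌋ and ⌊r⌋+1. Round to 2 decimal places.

2.17

Sorted: 2, 3, 6, 6, 10, 11, 18, 21, 28, 31, 35, 37.
n = 12.
r = (9/100)·(12 + 1) = 1.17.
Rank 1 is 2 and rank 2 is 3.
Interpolate: 2 + 0.17·(3 − 2) = 2 + 0.17·1 = 2.17.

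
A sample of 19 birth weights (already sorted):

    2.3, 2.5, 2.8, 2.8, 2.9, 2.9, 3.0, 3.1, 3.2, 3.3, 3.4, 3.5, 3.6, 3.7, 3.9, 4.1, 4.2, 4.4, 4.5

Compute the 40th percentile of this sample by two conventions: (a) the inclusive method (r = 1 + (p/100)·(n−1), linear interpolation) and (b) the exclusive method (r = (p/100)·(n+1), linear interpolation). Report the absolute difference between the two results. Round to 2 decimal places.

n = 19.
(a) r = 8.2; between ranks 8 (3.1) and 9 (3.2): 3.12.
(b) r = 8 → value at rank 8 = 3.1.
|3.12 − 3.1| = 0.02.

0.02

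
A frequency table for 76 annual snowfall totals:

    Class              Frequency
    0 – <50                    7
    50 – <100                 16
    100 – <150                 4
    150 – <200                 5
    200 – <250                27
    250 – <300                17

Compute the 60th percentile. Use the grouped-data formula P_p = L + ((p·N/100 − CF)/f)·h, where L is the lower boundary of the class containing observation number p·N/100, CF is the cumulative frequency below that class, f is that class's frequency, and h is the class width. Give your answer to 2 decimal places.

N = 76; target position k = 60/100 · 76 = 45.6.
Cumulative frequencies: 7, 23, 27, 32, 59, 76.
Observation 45.6 falls in the class 200 – <250.
L = 200, CF = 32, f = 27, h = 50.
P60 = 200 + ((45.6 − 32)/27)·50 = 200 + 25.1852 = 225.185.

225.19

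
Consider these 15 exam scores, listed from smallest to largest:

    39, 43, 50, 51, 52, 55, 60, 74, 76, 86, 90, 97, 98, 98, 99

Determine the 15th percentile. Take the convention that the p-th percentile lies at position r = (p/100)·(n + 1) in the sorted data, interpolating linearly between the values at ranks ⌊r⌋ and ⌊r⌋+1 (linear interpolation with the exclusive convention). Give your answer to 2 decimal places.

45.80

n = 15.
r = (15/100)·(15 + 1) = 2.4.
Rank 2 is 43 and rank 3 is 50.
Interpolate: 43 + 0.4·(50 − 43) = 43 + 0.4·7 = 45.8.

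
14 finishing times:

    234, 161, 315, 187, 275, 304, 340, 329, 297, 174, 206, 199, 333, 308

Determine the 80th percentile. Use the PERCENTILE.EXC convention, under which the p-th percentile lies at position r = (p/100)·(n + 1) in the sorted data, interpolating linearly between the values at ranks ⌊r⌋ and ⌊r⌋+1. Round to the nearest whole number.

329

Sorted: 161, 174, 187, 199, 206, 234, 275, 297, 304, 308, 315, 329, 333, 340.
n = 14.
r = (80/100)·(14 + 1) = 12.
r is an integer, so P80 is the value at rank 12: 329.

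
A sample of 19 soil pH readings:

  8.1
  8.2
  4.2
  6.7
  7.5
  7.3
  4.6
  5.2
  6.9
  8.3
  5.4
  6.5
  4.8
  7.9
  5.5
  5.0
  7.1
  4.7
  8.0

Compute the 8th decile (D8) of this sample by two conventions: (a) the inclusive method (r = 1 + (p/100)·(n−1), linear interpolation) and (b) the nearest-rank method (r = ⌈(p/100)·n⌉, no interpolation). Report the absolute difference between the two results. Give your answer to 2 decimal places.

Sorted: 4.2, 4.6, 4.7, 4.8, 5.0, 5.2, 5.4, 5.5, 6.5, 6.7, 6.9, 7.1, 7.3, 7.5, 7.9, 8.0, 8.1, 8.2, 8.3.
n = 19.
(a) r = 15.4; between ranks 15 (7.9) and 16 (8.0): 7.94.
(b) the nearest-rank method: rank 16 → 8.
|7.94 − 8| = 0.06.

0.06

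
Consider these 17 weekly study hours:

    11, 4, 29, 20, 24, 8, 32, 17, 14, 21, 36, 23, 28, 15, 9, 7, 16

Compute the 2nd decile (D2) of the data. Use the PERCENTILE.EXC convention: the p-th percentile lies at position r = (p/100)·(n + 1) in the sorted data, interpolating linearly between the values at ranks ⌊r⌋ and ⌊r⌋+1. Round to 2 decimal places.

8.60

Sorted: 4, 7, 8, 9, 11, 14, 15, 16, 17, 20, 21, 23, 24, 28, 29, 32, 36.
n = 17.
r = (20/100)·(17 + 1) = 3.6.
Rank 3 is 8 and rank 4 is 9.
Interpolate: 8 + 0.6·(9 − 8) = 8 + 0.6·1 = 8.6.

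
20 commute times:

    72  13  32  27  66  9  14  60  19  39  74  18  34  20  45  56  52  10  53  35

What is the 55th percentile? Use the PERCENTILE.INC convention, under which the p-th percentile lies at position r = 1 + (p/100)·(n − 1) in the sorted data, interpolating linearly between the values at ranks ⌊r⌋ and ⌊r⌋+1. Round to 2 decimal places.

36.80

Sorted: 9, 10, 13, 14, 18, 19, 20, 27, 32, 34, 35, 39, 45, 52, 53, 56, 60, 66, 72, 74.
n = 20.
r = 1 + (55/100)·(20 − 1) = 1 + 10.45 = 11.45.
Rank 11 is 35 and rank 12 is 39.
Interpolate: 35 + 0.45·(39 − 35) = 35 + 0.45·4 = 36.8.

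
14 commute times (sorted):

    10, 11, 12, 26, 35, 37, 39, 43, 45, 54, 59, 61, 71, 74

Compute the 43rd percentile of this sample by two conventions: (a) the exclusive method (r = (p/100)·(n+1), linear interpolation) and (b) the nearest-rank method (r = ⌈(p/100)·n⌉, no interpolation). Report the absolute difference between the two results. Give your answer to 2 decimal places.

n = 14.
(a) r = 6.45; between ranks 6 (37) and 7 (39): 37.9.
(b) the nearest-rank method: rank 7 → 39.
|37.9 − 39| = 1.1.

1.10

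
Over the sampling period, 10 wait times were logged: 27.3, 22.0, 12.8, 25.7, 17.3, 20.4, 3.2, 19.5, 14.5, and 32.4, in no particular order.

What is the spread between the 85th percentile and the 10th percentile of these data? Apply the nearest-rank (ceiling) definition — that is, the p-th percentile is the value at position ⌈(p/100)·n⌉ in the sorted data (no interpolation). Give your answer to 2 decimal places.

24.10

Sorted: 3.2, 12.8, 14.5, 17.3, 19.5, 20.4, 22.0, 25.7, 27.3, 32.4.
n = 10.
P10: rank ⌈10/100·10⌉ = 1 → 3.2.
P85: rank ⌈85/100·10⌉ = 9 → 27.3.
Difference: 27.3 − 3.2 = 24.1.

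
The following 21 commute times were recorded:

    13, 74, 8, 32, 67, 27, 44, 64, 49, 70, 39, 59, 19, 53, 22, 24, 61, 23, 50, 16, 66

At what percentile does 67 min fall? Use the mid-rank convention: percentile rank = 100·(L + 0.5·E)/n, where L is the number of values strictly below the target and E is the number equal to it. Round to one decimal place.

88.1

Sorted: 8, 13, 16, 19, 22, 23, 24, 27, 32, 39, 44, 49, 50, 53, 59, 61, 64, 66, 67, 70, 74.
Count below 67: L = 18; count equal: E = 1; n = 21.
Percentile rank = 100·(18 + 0.5·1)/21 = 100·18.5/21 = 88.1.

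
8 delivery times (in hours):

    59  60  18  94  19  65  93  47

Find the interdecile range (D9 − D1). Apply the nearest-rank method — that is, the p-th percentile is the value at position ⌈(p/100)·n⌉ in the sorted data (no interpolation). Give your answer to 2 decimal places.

Sorted: 18, 19, 47, 59, 60, 65, 93, 94.
n = 8.
P10: rank ⌈10/100·8⌉ = 1 → 18.
P90: rank ⌈90/100·8⌉ = 8 → 94.
Difference: 94 − 18 = 76.

76.00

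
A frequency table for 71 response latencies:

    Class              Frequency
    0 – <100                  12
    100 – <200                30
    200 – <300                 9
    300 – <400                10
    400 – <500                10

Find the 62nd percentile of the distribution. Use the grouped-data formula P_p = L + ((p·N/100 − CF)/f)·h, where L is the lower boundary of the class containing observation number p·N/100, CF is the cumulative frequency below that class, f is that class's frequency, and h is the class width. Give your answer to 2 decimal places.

N = 71; target position k = 62/100 · 71 = 44.02.
Cumulative frequencies: 12, 42, 51, 61, 71.
Observation 44.02 falls in the class 200 – <300.
L = 200, CF = 42, f = 9, h = 100.
P62 = 200 + ((44.02 − 42)/9)·100 = 200 + 22.4444 = 222.444.

222.44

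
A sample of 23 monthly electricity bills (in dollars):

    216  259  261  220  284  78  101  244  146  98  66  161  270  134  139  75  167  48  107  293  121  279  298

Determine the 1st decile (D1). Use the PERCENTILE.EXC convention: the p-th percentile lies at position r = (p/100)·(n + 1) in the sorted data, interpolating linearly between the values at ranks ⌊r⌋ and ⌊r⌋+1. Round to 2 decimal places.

Sorted: 48, 66, 75, 78, 98, 101, 107, 121, 134, 139, 146, 161, 167, 216, 220, 244, 259, 261, 270, 279, 284, 293, 298.
n = 23.
r = (10/100)·(23 + 1) = 2.4.
Rank 2 is 66 and rank 3 is 75.
Interpolate: 66 + 0.4·(75 − 66) = 66 + 0.4·9 = 69.6.

69.60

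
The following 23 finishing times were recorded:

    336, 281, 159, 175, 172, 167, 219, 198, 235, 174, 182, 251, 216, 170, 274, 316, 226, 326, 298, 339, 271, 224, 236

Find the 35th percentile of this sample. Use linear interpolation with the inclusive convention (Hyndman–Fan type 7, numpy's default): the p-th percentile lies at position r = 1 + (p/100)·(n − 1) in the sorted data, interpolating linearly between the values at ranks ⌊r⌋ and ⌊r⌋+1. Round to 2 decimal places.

210.60

Sorted: 159, 167, 170, 172, 174, 175, 182, 198, 216, 219, 224, 226, 235, 236, 251, 271, 274, 281, 298, 316, 326, 336, 339.
n = 23.
r = 1 + (35/100)·(23 − 1) = 1 + 7.7 = 8.7.
Rank 8 is 198 and rank 9 is 216.
Interpolate: 198 + 0.7·(216 − 198) = 198 + 0.7·18 = 210.6.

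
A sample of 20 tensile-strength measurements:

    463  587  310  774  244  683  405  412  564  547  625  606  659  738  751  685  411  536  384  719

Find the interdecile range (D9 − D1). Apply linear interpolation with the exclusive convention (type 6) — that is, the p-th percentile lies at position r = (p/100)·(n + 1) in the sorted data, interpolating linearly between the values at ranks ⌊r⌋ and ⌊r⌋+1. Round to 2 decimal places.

432.30

Sorted: 244, 310, 384, 405, 411, 412, 463, 536, 547, 564, 587, 606, 625, 659, 683, 685, 719, 738, 751, 774.
n = 20.
P10: r = 2.1; ranks 2–3 are 310, 384; interpolating gives 317.4.
P90: r = 18.9; ranks 18–19 are 738, 751; interpolating gives 749.7.
Difference: 749.7 − 317.4 = 432.3.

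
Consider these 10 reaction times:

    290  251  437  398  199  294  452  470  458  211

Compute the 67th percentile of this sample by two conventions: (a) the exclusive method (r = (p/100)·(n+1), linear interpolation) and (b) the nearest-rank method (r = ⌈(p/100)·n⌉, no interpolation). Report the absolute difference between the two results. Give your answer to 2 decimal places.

5.55

Sorted: 199, 211, 251, 290, 294, 398, 437, 452, 458, 470.
n = 10.
(a) r = 7.37; between ranks 7 (437) and 8 (452): 442.55.
(b) the nearest-rank method: rank 7 → 437.
|442.55 − 437| = 5.55.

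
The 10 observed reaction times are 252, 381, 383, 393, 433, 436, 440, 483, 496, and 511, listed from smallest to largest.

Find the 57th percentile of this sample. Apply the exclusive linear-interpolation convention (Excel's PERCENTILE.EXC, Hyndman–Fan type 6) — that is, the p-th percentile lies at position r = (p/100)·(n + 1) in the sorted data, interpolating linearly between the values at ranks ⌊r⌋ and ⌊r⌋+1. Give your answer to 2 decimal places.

n = 10.
r = (57/100)·(10 + 1) = 6.27.
Rank 6 is 436 and rank 7 is 440.
Interpolate: 436 + 0.27·(440 − 436) = 436 + 0.27·4 = 437.08.

437.08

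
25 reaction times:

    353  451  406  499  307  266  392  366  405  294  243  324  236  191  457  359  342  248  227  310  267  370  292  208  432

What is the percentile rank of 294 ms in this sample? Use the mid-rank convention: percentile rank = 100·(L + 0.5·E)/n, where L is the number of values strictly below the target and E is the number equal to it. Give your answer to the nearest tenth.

Sorted: 191, 208, 227, 236, 243, 248, 266, 267, 292, 294, 307, 310, 324, 342, 353, 359, 366, 370, 392, 405, 406, 432, 451, 457, 499.
Count below 294: L = 9; count equal: E = 1; n = 25.
Percentile rank = 100·(9 + 0.5·1)/25 = 100·9.5/25 = 38.

38.0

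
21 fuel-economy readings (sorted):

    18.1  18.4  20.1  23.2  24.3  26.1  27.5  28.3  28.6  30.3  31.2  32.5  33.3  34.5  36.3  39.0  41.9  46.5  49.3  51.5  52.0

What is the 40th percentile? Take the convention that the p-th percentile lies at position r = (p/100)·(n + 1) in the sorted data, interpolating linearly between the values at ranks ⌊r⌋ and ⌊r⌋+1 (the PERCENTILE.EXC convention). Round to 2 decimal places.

28.54

n = 21.
r = (40/100)·(21 + 1) = 8.8.
Rank 8 is 28.3 and rank 9 is 28.6.
Interpolate: 28.3 + 0.8·(28.6 − 28.3) = 28.3 + 0.8·0.3 = 28.54.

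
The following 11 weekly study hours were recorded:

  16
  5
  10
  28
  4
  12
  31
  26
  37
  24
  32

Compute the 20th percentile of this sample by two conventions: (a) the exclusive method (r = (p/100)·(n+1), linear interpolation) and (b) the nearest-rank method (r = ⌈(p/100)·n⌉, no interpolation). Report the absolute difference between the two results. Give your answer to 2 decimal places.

3.00

Sorted: 4, 5, 10, 12, 16, 24, 26, 28, 31, 32, 37.
n = 11.
(a) r = 2.4; between ranks 2 (5) and 3 (10): 7.
(b) the nearest-rank method: rank 3 → 10.
|7 − 10| = 3.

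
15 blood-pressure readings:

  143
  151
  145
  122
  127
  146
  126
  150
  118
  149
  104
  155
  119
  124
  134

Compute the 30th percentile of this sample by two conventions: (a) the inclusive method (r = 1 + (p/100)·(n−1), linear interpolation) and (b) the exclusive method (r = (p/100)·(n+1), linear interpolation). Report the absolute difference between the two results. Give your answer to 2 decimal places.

Sorted: 104, 118, 119, 122, 124, 126, 127, 134, 143, 145, 146, 149, 150, 151, 155.
n = 15.
(a) r = 5.2; between ranks 5 (124) and 6 (126): 124.4.
(b) r = 4.8; between ranks 4 (122) and 5 (124): 123.6.
|124.4 − 123.6| = 0.8.

0.80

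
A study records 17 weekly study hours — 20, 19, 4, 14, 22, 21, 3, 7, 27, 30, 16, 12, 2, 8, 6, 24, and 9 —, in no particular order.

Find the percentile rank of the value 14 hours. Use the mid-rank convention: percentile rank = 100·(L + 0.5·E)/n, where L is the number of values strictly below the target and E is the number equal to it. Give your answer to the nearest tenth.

50.0

Sorted: 2, 3, 4, 6, 7, 8, 9, 12, 14, 16, 19, 20, 21, 22, 24, 27, 30.
Count below 14: L = 8; count equal: E = 1; n = 17.
Percentile rank = 100·(8 + 0.5·1)/17 = 100·8.5/17 = 50.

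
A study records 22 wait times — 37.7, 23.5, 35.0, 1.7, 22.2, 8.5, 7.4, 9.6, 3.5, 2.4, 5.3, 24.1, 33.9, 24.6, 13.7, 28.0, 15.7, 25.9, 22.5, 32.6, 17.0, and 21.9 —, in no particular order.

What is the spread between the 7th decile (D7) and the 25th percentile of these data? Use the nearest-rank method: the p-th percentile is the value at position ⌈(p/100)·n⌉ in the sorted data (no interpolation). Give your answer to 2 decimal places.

16.10

Sorted: 1.7, 2.4, 3.5, 5.3, 7.4, 8.5, 9.6, 13.7, 15.7, 17.0, 21.9, 22.2, 22.5, 23.5, 24.1, 24.6, 25.9, 28.0, 32.6, 33.9, 35.0, 37.7.
n = 22.
P25: rank ⌈25/100·22⌉ = 6 → 8.5.
P70: rank ⌈70/100·22⌉ = 16 → 24.6.
Difference: 24.6 − 8.5 = 16.1.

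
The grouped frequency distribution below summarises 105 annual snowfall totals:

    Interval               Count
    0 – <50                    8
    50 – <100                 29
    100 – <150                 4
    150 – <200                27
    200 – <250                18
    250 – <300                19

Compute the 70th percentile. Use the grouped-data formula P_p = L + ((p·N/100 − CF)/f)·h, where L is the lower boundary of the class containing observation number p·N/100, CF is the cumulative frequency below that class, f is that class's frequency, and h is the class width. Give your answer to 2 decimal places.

N = 105; target position k = 70/100 · 105 = 73.5.
Cumulative frequencies: 8, 37, 41, 68, 86, 105.
Observation 73.5 falls in the class 200 – <250.
L = 200, CF = 68, f = 18, h = 50.
P70 = 200 + ((73.5 − 68)/18)·50 = 200 + 15.2778 = 215.278.

215.28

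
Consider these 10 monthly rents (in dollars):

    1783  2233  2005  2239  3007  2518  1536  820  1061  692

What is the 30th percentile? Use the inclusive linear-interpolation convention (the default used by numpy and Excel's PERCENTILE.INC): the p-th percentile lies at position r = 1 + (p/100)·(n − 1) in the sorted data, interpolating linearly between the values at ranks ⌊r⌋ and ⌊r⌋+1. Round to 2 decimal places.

1393.50

Sorted: 692, 820, 1061, 1536, 1783, 2005, 2233, 2239, 2518, 3007.
n = 10.
r = 1 + (30/100)·(10 − 1) = 1 + 2.7 = 3.7.
Rank 3 is 1061 and rank 4 is 1536.
Interpolate: 1061 + 0.7·(1536 − 1061) = 1061 + 0.7·475 = 1393.5.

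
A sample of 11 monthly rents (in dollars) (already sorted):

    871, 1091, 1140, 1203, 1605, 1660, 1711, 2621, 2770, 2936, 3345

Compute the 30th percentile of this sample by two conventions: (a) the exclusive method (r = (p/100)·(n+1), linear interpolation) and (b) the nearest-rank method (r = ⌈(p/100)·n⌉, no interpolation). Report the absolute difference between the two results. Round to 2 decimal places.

25.20

n = 11.
(a) r = 3.6; between ranks 3 (1140) and 4 (1203): 1177.8.
(b) the nearest-rank method: rank 4 → 1203.
|1177.8 − 1203| = 25.2.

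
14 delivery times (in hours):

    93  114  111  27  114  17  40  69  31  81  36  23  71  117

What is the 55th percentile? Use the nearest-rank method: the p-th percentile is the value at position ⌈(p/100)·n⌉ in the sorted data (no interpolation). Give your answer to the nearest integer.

71

Sorted: 17, 23, 27, 31, 36, 40, 69, 71, 81, 93, 111, 114, 114, 117.
n = 14.
Position = ⌈55/100 · 14⌉ = ⌈7.7⌉ = 8.
The value at rank 8 is 71.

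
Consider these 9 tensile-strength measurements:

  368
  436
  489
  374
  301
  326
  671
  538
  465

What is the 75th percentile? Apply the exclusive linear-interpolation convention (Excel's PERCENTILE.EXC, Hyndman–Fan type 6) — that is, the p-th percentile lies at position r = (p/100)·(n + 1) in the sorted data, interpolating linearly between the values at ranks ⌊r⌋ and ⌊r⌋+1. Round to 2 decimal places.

Sorted: 301, 326, 368, 374, 436, 465, 489, 538, 671.
n = 9.
r = (75/100)·(9 + 1) = 7.5.
Rank 7 is 489 and rank 8 is 538.
Interpolate: 489 + 0.5·(538 − 489) = 489 + 0.5·49 = 513.5.

513.50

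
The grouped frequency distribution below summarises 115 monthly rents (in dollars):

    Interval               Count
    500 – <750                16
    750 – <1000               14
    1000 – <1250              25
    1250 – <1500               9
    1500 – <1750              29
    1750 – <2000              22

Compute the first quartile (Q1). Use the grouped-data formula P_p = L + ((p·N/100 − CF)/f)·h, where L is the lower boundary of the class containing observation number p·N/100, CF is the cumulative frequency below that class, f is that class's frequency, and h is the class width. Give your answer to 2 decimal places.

977.68

N = 115; target position k = 25/100 · 115 = 28.75.
Cumulative frequencies: 16, 30, 55, 64, 93, 115.
Observation 28.75 falls in the class 750 – <1000.
L = 750, CF = 16, f = 14, h = 250.
P25 = 750 + ((28.75 − 16)/14)·250 = 750 + 227.679 = 977.679.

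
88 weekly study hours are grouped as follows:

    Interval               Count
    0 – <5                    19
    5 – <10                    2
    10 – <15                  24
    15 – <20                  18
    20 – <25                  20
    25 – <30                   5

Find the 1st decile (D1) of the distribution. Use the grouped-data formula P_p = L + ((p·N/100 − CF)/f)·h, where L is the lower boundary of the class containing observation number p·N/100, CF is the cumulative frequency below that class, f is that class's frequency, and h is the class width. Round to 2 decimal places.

N = 88; target position k = 10/100 · 88 = 8.8.
Cumulative frequencies: 19, 21, 45, 63, 83, 88.
Observation 8.8 falls in the class 0 – <5.
L = 0, CF = 0, f = 19, h = 5.
P10 = 0 + ((8.8 − 0)/19)·5 = 0 + 2.31579 = 2.31579.

2.32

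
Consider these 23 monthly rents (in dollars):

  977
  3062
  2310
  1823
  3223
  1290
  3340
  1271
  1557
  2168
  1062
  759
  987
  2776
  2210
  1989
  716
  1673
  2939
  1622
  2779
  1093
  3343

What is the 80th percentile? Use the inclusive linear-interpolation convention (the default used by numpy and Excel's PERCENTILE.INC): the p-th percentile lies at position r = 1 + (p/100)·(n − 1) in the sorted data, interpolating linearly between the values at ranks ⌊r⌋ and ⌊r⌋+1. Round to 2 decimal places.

2875.00

Sorted: 716, 759, 977, 987, 1062, 1093, 1271, 1290, 1557, 1622, 1673, 1823, 1989, 2168, 2210, 2310, 2776, 2779, 2939, 3062, 3223, 3340, 3343.
n = 23.
r = 1 + (80/100)·(23 − 1) = 1 + 17.6 = 18.6.
Rank 18 is 2779 and rank 19 is 2939.
Interpolate: 2779 + 0.6·(2939 − 2779) = 2779 + 0.6·160 = 2875.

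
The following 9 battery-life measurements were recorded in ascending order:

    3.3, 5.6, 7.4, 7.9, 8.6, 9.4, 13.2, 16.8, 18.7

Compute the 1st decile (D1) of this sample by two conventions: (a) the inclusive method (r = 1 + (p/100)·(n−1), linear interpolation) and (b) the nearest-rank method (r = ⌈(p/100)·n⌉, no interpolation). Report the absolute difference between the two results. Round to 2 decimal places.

1.84

n = 9.
(a) r = 1.8; between ranks 1 (3.3) and 2 (5.6): 5.14.
(b) the nearest-rank method: rank 1 → 3.3.
|5.14 − 3.3| = 1.84.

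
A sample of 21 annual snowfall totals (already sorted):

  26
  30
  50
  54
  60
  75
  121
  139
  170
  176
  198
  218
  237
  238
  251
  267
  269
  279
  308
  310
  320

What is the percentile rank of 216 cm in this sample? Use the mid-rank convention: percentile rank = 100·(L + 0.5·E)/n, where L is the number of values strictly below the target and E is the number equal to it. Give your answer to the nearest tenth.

52.4

Count below 216: L = 11; count equal: E = 0; n = 21.
Percentile rank = 100·(11 + 0.5·0)/21 = 100·11/21 = 52.38.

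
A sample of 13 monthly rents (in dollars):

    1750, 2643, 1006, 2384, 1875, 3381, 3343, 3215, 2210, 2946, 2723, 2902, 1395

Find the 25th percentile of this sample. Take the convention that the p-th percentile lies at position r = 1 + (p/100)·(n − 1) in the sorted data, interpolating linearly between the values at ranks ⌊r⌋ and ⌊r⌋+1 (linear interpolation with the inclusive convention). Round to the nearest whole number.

1875

Sorted: 1006, 1395, 1750, 1875, 2210, 2384, 2643, 2723, 2902, 2946, 3215, 3343, 3381.
n = 13.
r = 1 + (25/100)·(13 − 1) = 1 + 3 = 4.
r is an integer, so P25 is the value at rank 4: 1875.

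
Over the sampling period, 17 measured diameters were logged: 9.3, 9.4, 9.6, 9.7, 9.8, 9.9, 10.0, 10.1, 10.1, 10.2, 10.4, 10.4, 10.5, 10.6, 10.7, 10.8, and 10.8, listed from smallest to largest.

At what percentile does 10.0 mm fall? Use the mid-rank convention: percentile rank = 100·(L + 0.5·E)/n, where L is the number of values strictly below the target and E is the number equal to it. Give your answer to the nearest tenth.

Count below 10.0: L = 6; count equal: E = 1; n = 17.
Percentile rank = 100·(6 + 0.5·1)/17 = 100·6.5/17 = 38.24.

38.2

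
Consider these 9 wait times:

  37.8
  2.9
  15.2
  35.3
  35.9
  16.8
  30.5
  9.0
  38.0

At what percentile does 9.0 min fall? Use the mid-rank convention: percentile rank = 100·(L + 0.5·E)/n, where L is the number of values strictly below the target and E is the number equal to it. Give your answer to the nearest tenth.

Sorted: 2.9, 9.0, 15.2, 16.8, 30.5, 35.3, 35.9, 37.8, 38.0.
Count below 9.0: L = 1; count equal: E = 1; n = 9.
Percentile rank = 100·(1 + 0.5·1)/9 = 100·1.5/9 = 16.67.

16.7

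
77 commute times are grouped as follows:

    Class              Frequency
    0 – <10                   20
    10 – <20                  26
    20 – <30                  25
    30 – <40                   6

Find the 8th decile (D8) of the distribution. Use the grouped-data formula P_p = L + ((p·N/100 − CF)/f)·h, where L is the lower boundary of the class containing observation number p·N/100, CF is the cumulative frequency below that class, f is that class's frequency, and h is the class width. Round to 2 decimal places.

26.24

N = 77; target position k = 80/100 · 77 = 61.6.
Cumulative frequencies: 20, 46, 71, 77.
Observation 61.6 falls in the class 20 – <30.
L = 20, CF = 46, f = 25, h = 10.
P80 = 20 + ((61.6 − 46)/25)·10 = 20 + 6.24 = 26.24.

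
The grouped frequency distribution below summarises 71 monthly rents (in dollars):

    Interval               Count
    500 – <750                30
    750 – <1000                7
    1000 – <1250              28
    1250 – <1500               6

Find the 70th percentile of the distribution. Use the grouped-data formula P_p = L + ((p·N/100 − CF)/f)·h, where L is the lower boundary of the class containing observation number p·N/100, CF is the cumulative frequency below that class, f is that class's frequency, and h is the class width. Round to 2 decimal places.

1113.39

N = 71; target position k = 70/100 · 71 = 49.7.
Cumulative frequencies: 30, 37, 65, 71.
Observation 49.7 falls in the class 1000 – <1250.
L = 1000, CF = 37, f = 28, h = 250.
P70 = 1000 + ((49.7 − 37)/28)·250 = 1000 + 113.393 = 1113.39.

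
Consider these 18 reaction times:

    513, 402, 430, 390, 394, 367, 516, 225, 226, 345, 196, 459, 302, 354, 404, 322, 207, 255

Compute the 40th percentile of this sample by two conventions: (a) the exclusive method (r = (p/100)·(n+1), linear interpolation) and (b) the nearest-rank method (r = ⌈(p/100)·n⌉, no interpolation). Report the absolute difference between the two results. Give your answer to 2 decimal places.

Sorted: 196, 207, 225, 226, 255, 302, 322, 345, 354, 367, 390, 394, 402, 404, 430, 459, 513, 516.
n = 18.
(a) r = 7.6; between ranks 7 (322) and 8 (345): 335.8.
(b) the nearest-rank method: rank 8 → 345.
|335.8 − 345| = 9.2.

9.20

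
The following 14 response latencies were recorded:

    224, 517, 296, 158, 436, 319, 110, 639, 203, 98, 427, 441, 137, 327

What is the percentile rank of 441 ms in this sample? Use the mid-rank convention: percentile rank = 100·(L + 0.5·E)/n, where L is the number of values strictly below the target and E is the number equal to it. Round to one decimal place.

82.1

Sorted: 98, 110, 137, 158, 203, 224, 296, 319, 327, 427, 436, 441, 517, 639.
Count below 441: L = 11; count equal: E = 1; n = 14.
Percentile rank = 100·(11 + 0.5·1)/14 = 100·11.5/14 = 82.14.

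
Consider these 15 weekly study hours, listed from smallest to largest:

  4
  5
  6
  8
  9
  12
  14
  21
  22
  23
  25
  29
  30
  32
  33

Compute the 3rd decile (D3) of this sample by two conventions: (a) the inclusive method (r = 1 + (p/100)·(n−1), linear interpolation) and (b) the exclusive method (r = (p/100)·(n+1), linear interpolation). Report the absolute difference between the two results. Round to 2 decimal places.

n = 15.
(a) r = 5.2; between ranks 5 (9) and 6 (12): 9.6.
(b) r = 4.8; between ranks 4 (8) and 5 (9): 8.8.
|9.6 − 8.8| = 0.8.

0.80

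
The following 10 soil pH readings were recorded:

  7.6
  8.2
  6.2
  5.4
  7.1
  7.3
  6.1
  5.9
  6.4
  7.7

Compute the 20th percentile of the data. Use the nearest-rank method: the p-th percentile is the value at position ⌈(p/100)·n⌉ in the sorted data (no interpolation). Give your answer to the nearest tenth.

5.9

Sorted: 5.4, 5.9, 6.1, 6.2, 6.4, 7.1, 7.3, 7.6, 7.7, 8.2.
n = 10.
Position = ⌈20/100 · 10⌉ = ⌈2⌉ = 2.
The value at rank 2 is 5.9.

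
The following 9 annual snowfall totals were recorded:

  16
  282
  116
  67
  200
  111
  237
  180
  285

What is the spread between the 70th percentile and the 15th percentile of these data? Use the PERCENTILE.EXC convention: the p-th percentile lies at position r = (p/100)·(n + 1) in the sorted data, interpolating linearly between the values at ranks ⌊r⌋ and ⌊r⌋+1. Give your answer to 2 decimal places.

195.50

Sorted: 16, 67, 111, 116, 180, 200, 237, 282, 285.
n = 9.
P15: r = 1.5; ranks 1–2 are 16, 67; interpolating gives 41.5.
P70: r = 7 (integer) → 237.
Difference: 237 − 41.5 = 195.5.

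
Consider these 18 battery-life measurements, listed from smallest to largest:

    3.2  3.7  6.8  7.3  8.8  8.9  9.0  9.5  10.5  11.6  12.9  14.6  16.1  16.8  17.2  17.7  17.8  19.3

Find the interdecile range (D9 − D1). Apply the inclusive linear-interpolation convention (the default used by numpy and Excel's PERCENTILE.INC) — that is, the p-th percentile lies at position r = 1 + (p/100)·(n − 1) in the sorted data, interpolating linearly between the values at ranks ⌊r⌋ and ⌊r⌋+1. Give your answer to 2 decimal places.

11.86

n = 18.
P10: r = 2.7; ranks 2–3 are 3.7, 6.8; interpolating gives 5.87.
P90: r = 16.3; ranks 16–17 are 17.7, 17.8; interpolating gives 17.73.
Difference: 17.73 − 5.87 = 11.86.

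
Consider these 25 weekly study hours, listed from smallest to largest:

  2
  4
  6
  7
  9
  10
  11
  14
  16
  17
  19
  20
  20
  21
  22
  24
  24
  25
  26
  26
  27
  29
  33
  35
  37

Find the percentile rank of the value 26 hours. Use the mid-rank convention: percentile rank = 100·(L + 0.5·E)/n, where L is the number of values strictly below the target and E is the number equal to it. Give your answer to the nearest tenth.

Count below 26: L = 18; count equal: E = 2; n = 25.
Percentile rank = 100·(18 + 0.5·2)/25 = 100·19/25 = 76.

76.0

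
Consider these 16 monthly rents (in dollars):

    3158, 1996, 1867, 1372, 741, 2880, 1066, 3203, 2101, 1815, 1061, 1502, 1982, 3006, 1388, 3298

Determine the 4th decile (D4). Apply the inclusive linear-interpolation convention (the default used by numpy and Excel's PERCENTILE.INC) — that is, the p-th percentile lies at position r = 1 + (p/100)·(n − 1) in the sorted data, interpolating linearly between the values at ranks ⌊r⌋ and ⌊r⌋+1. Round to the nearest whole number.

1815

Sorted: 741, 1061, 1066, 1372, 1388, 1502, 1815, 1867, 1982, 1996, 2101, 2880, 3006, 3158, 3203, 3298.
n = 16.
r = 1 + (40/100)·(16 − 1) = 1 + 6 = 7.
r is an integer, so P40 is the value at rank 7: 1815.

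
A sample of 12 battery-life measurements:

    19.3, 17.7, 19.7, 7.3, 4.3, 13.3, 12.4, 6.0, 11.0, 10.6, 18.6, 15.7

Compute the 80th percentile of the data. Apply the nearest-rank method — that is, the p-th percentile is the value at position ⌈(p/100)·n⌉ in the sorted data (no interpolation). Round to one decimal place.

Sorted: 4.3, 6.0, 7.3, 10.6, 11.0, 12.4, 13.3, 15.7, 17.7, 18.6, 19.3, 19.7.
n = 12.
Position = ⌈80/100 · 12⌉ = ⌈9.6⌉ = 10.
The value at rank 10 is 18.6.

18.6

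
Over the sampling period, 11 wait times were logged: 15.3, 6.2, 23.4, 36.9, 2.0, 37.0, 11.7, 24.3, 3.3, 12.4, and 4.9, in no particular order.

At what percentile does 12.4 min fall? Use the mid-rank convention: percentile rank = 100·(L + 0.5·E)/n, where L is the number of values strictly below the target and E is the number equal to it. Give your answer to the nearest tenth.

50.0

Sorted: 2.0, 3.3, 4.9, 6.2, 11.7, 12.4, 15.3, 23.4, 24.3, 36.9, 37.0.
Count below 12.4: L = 5; count equal: E = 1; n = 11.
Percentile rank = 100·(5 + 0.5·1)/11 = 100·5.5/11 = 50.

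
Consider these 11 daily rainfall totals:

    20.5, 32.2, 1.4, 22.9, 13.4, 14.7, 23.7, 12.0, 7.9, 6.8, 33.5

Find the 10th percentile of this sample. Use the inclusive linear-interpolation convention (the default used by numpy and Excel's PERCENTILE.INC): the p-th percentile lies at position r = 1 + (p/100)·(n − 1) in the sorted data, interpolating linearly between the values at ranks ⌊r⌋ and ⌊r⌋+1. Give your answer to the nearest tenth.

Sorted: 1.4, 6.8, 7.9, 12.0, 13.4, 14.7, 20.5, 22.9, 23.7, 32.2, 33.5.
n = 11.
r = 1 + (10/100)·(11 − 1) = 1 + 1 = 2.
r is an integer, so P10 is the value at rank 2: 6.8.

6.8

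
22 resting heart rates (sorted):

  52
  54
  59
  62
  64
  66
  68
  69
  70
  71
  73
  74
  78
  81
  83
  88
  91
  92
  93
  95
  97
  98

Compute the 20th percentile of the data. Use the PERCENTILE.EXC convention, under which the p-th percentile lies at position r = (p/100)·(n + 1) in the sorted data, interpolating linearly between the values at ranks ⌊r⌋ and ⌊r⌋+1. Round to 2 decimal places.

63.20

n = 22.
r = (20/100)·(22 + 1) = 4.6.
Rank 4 is 62 and rank 5 is 64.
Interpolate: 62 + 0.6·(64 − 62) = 62 + 0.6·2 = 63.2.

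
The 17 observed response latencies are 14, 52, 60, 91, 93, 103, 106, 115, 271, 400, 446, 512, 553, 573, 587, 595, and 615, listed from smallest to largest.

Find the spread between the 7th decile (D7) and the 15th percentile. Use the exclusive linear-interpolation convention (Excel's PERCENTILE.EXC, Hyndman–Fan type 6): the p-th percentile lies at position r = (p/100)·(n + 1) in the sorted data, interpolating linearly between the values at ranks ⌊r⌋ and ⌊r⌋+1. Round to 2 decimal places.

n = 17.
P15: r = 2.7; ranks 2–3 are 52, 60; interpolating gives 57.6.
P70: r = 12.6; ranks 12–13 are 512, 553; interpolating gives 536.6.
Difference: 536.6 − 57.6 = 479.

479.00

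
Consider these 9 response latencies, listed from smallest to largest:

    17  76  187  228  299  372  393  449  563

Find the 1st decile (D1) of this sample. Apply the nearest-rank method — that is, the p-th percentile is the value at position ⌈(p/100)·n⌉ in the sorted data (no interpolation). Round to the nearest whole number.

n = 9.
Position = ⌈10/100 · 9⌉ = ⌈0.9⌉ = 1.
The value at rank 1 is 17.

17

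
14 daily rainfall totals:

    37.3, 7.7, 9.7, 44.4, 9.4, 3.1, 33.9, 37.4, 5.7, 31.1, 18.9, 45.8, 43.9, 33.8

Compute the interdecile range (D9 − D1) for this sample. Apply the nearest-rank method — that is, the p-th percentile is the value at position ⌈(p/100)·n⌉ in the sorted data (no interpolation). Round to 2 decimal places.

Sorted: 3.1, 5.7, 7.7, 9.4, 9.7, 18.9, 31.1, 33.8, 33.9, 37.3, 37.4, 43.9, 44.4, 45.8.
n = 14.
P10: rank ⌈10/100·14⌉ = 2 → 5.7.
P90: rank ⌈90/100·14⌉ = 13 → 44.4.
Difference: 44.4 − 5.7 = 38.7.

38.70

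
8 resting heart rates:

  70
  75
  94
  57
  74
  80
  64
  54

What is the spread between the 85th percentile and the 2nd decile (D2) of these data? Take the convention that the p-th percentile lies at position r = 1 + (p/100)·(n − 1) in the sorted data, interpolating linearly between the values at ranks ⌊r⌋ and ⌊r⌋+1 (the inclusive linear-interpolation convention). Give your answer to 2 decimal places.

19.95

Sorted: 54, 57, 64, 70, 74, 75, 80, 94.
n = 8.
P20: r = 2.4; ranks 2–3 are 57, 64; interpolating gives 59.8.
P85: r = 6.95; ranks 6–7 are 75, 80; interpolating gives 79.75.
Difference: 79.75 − 59.8 = 19.95.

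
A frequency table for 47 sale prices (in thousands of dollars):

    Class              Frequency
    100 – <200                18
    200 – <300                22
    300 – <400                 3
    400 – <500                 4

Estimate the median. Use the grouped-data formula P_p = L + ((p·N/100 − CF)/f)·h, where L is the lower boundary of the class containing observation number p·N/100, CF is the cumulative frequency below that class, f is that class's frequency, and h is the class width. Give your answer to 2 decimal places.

N = 47; target position k = 50/100 · 47 = 23.5.
Cumulative frequencies: 18, 40, 43, 47.
Observation 23.5 falls in the class 200 – <300.
L = 200, CF = 18, f = 22, h = 100.
P50 = 200 + ((23.5 − 18)/22)·100 = 200 + 25 = 225.

225.00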